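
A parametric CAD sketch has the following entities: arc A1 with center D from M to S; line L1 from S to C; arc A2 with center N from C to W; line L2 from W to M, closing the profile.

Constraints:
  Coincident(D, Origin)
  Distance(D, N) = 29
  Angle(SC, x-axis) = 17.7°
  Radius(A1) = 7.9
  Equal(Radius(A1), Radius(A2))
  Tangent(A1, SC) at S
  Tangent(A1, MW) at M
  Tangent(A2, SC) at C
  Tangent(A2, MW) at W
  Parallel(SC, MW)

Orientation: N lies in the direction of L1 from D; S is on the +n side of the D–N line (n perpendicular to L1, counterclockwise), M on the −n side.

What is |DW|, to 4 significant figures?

30.06

The slot axis is L1's direction at 17.7°, so u = (cos 17.7°, sin 17.7°) = (0.9527, 0.3040) and n = (−sin 17.7°, cos 17.7°) = (-0.3040, 0.9527). D is at the origin and N lies 29.0 along u from D, so N = 29.0·u = (27.63, 8.817). Tangency of A1 to both parallel lines with radius 7.9 puts S and M at D ± 7.9·n: S = (-2.402, 7.526), M = (2.402, -7.526). Equal radii place C and W the same way about N: C = N + 7.9·n = (25.23, 16.34), W = N − 7.9·n = (30.03, 1.291). Then |DW| = |W − D| = 30.06.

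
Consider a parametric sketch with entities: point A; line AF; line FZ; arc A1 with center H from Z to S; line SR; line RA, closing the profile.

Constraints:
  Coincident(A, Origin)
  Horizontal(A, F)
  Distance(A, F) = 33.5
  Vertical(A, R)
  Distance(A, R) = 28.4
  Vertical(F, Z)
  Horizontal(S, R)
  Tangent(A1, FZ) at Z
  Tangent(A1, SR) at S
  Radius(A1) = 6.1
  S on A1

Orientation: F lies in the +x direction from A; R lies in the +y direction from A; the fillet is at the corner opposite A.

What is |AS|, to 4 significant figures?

39.46

A is at the origin; A and F share the same y with |AF| = 33.5 and F on the +x side, so F = (33.50, 0.000). AR is vertical with |AR| = 28.4 and R on the +y side, so R = (0.000, 28.40). The virtual corner opposite A is at (33.50, 28.40). A1 meets FZ tangentially, so HZ is at right angles to FZ and since A1 is tangent to SR there, HS ⟂ SR, with radius 6.1, so the center H sits 6.1 in from both sides at H = (27.40, 22.30). That places the tangent points at Z = (33.50, 22.30) on FZ and S = (27.40, 28.40) on SR. Then |AS| = |S − A| = 39.46.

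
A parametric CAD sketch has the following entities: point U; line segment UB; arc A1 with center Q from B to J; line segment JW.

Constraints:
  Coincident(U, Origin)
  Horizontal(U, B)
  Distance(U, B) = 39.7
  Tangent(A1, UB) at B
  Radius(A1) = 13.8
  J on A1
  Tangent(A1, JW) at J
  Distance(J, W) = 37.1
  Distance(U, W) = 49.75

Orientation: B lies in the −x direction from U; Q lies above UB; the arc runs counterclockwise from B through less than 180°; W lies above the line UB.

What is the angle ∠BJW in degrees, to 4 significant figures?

141.9°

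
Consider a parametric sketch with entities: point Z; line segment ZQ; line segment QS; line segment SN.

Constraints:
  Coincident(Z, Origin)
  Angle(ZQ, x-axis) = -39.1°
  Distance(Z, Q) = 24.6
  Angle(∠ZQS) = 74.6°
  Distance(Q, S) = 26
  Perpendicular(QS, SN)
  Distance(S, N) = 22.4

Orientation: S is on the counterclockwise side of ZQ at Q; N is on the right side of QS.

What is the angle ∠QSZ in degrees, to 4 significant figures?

50.62°

Z is at the origin; ZQ runs at -39.1° with length 24.6, so Q = 24.6·(cos -39.1°, sin -39.1°) = (19.09, -15.51). ∠ZQS = 74.6°, so QS runs at -39.1° + (180° − 74.6°) = 66.30° from the x-axis; with |QS| = 26.0, S = Q + 26.0·(cos 66.30°, sin 66.30°) = (29.54, 8.293). Then cos ∠QSZ = SQ·SZ / (|SQ||SZ|), giving 50.62°.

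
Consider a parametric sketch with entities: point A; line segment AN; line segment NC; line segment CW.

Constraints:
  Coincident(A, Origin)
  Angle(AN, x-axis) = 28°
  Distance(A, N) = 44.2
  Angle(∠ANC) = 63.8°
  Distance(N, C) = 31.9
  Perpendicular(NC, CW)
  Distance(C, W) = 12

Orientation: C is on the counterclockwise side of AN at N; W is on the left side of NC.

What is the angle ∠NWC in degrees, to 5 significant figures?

69.385°

A is at the origin; AN runs at 28.0° with length 44.2, so N = 44.2·(cos 28.0°, sin 28.0°) = (39.026, 20.751). ∠ANC = 63.8°, so NC runs at 28.0° + (180° − 63.8°) = 144.20° from the x-axis; with |NC| = 31.9, C = N + 31.9·(cos 144.20°, sin 144.20°) = (13.153, 39.411). NC ⟂ CW; with |CW| = 12.0 on the left of NC, W = C + 12.0·(-0.58496, -0.81106) = (6.1339, 29.678). Then cos ∠NWC = WN·WC / (|WN||WC|), giving 69.385°.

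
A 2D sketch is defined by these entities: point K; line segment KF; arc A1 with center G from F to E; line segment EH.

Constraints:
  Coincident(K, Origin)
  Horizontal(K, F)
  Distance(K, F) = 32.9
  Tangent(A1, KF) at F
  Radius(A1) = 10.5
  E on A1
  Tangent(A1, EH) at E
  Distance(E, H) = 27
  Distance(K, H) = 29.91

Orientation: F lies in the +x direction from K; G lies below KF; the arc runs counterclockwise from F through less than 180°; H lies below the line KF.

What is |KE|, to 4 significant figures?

24.44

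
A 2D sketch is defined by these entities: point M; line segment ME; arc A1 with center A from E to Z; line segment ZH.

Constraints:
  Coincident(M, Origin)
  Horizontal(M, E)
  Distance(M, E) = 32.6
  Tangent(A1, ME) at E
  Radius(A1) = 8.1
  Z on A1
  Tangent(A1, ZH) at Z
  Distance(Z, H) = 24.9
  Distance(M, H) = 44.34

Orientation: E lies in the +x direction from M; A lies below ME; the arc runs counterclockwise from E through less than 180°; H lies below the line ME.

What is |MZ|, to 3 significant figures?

26.3

M is at the origin; M and E share the same y with |ME| = 32.6 and E on the +x side, so E = (32.6, 0.00). Since A1 is tangent to ME there, AE ⟂ ME, so A = E + (0, -8.1) = (32.6, -8.10). Since AZ ⟂ ZH (tangency), |AH| = √(8.1² + 24.9²) = 26.2 regardless of where Z sits on A1. So H lies on both circle(M, 44.34) and circle(A, 26.2); the below-ME intersection is H = (28.5, -34.0). Z is the foot of the tangent from H: Z = (24.6, -9.37).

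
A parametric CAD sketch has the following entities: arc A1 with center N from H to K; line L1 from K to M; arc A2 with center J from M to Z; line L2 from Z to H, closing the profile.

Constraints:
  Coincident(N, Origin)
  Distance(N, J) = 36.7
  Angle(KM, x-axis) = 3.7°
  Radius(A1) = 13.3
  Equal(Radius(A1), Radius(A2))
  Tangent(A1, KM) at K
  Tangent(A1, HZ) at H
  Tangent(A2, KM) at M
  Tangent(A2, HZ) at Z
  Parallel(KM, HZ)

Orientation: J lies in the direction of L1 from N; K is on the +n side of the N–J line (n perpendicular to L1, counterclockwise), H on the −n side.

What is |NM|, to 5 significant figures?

39.036

The slot axis is L1's direction at 3.7°, so u = (cos 3.7°, sin 3.7°) = (0.99792, 0.064532) and n = (−sin 3.7°, cos 3.7°) = (-0.064532, 0.99792). N is at the origin and J lies 36.7 along u from N, so J = 36.7·u = (36.624, 2.3683). Tangency of A1 to both parallel lines with radius 13.3 puts K and H at N ± 13.3·n: K = (-0.85828, 13.272), H = (0.85828, -13.272). Equal radii place M and Z the same way about J: M = J + 13.3·n = (35.765, 15.641), Z = J − 13.3·n = (37.482, -10.904). Then |NM| = |M − N| = 39.036.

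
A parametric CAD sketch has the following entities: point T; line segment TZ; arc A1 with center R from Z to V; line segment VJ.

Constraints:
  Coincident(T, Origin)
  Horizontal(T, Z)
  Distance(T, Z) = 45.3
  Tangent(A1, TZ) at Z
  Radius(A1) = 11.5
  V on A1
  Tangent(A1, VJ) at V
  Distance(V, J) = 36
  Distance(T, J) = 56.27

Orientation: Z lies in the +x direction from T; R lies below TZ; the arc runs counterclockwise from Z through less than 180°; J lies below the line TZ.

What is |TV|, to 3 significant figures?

35.5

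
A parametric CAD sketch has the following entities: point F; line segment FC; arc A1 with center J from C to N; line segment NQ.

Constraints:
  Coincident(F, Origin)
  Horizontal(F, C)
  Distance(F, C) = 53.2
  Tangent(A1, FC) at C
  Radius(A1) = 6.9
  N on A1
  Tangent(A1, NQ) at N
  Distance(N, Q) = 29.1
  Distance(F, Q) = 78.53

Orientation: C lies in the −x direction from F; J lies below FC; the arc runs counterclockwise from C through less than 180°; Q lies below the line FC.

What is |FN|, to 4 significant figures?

59.43

F is at the origin; FC is horizontal with |FC| = 53.2 and C on the −x side, so C = (-53.20, 0.000). Since A1 is tangent to FC there, JC ⟂ FC, so J = C + (0, -6.9) = (-53.20, -6.900). Since JN ⟂ NQ (tangency), |JQ| = √(6.9² + 29.1²) = 29.91 regardless of where N sits on A1. So Q lies on both circle(F, 78.53) and circle(J, 29.91); the below-FC intersection is Q = (-72.77, -29.51). N is the foot of the tangent from Q: N = (-59.32, -3.709).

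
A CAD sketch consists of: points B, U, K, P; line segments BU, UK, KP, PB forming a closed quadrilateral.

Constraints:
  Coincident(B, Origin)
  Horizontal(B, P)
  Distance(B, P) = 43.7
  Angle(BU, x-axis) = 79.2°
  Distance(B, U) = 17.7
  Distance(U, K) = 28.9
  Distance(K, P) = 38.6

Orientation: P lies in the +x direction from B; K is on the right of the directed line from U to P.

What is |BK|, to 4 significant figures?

13.19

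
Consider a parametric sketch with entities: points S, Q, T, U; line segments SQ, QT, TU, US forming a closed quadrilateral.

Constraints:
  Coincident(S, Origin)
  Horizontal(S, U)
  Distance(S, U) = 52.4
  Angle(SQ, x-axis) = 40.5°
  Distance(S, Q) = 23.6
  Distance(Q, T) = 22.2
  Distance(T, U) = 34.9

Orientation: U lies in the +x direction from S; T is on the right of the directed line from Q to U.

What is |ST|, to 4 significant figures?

19.44

Checks: |QT| = 22.20 ✓; |TU| = 34.90 ✓.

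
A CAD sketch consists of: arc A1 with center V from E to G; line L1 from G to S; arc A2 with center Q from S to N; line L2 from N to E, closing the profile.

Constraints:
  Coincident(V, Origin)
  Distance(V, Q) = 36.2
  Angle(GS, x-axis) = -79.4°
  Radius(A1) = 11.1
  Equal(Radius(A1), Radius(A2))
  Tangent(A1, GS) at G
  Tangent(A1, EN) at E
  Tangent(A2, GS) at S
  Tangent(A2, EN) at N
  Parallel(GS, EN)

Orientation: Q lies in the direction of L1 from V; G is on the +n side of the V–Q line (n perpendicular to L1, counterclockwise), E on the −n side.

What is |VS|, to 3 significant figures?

37.9

The slot axis is L1's direction at -79.4°, so u = (cos -79.4°, sin -79.4°) = (0.184, -0.983) and n = (−sin -79.4°, cos -79.4°) = (0.983, 0.184). V is at the origin and Q lies 36.2 along u from V, so Q = 36.2·u = (6.66, -35.6). Tangency of A1 to both parallel lines with radius 11.1 puts G and E at V ± 11.1·n: G = (10.9, 2.04), E = (-10.9, -2.04). Equal radii place S and N the same way about Q: S = Q + 11.1·n = (17.6, -33.5), N = Q − 11.1·n = (-4.25, -37.6). Then |VS| = |S − V| = 37.9.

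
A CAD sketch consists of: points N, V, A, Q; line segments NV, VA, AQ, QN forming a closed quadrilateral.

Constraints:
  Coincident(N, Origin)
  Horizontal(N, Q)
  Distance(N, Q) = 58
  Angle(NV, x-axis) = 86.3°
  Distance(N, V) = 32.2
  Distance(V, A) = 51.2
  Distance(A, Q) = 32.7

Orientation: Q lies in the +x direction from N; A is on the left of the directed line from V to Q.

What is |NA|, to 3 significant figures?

62.3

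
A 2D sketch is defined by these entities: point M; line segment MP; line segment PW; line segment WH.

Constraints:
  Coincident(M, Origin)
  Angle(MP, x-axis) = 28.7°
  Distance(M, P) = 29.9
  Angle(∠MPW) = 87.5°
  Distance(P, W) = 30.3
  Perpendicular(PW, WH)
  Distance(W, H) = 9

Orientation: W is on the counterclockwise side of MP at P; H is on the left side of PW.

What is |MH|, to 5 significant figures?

35.726

M is at the origin; MP runs at 28.7° with length 29.9, so P = 29.9·(cos 28.7°, sin 28.7°) = (26.227, 14.359). ∠MPW = 87.5°, so PW runs at 28.7° + (180° − 87.5°) = 121.20° from the x-axis; with |PW| = 30.3, W = P + 30.3·(cos 121.20°, sin 121.20°) = (10.530, 40.276). PW is perpendicular to WH; with |WH| = 9.0 on the left of PW, H = W + 9.0·(-0.85536, -0.51803) = (2.8322, 35.614). Then |MH| = |H − M| = 35.726.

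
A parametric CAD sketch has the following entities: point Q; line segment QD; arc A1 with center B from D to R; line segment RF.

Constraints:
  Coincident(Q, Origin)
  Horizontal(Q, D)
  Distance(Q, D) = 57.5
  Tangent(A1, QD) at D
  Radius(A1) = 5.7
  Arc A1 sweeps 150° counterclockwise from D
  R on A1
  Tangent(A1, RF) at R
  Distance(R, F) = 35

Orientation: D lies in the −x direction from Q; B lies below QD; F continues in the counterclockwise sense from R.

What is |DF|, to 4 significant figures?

39.32

Q is at the origin; Q and D share the same y with |QD| = 57.5 and D on the −x side, so D = (-57.50, 0.000). Since A1 is tangent to QD there, BD ⟂ QD, so B = D + (0, -5.7) = (-57.50, -5.700). On A1, D sits at bearing 90° from B; a 150° counterclockwise sweep puts R at bearing 240°, so R = B + 5.7·(cos 240°, sin 240°) = (-60.35, -10.64). Since A1 is tangent to RF there, BR ⟂ RF, so RF runs along (−sin 240°, cos 240°); with |RF| = 35.0, F = (-30.04, -28.14). Then |DF| = |F − D| = 39.32.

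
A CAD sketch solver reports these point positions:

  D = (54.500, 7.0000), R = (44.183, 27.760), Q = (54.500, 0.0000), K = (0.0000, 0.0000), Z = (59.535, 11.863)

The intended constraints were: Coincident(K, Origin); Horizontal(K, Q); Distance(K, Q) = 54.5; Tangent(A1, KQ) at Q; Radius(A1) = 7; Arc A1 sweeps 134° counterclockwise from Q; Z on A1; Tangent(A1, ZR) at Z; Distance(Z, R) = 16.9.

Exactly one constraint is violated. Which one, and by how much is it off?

Distance(Z, R) = 16.9 — off by 5.20.

K = (0.00, 0.00) ✓; K.y = 0.00, Q.y = 0.00 ✓; |KQ| = 54.50 ✓; ∠(DQ, QK) = 90.00° ✓; |DQ| = 7.000 ✓; bearing(D→Z) − bearing(D→Q) = 134.0° ✓; |DZ| = 7.000 ✓; ∠(DZ, ZR) = 90.00° ✓; |ZR| = 22.10 ✗.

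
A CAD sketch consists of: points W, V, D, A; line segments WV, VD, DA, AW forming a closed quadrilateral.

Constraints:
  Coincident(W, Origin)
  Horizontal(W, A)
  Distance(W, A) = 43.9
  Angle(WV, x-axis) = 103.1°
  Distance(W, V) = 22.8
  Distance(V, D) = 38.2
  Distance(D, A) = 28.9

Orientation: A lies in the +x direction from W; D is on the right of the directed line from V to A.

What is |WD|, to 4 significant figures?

18.93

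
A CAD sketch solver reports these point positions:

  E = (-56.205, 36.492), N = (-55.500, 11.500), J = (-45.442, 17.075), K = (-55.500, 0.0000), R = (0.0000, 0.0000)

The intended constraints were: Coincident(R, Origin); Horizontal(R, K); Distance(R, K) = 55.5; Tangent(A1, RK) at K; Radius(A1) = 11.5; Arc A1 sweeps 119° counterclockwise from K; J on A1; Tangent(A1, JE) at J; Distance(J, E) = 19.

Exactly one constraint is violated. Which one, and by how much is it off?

Distance(J, E) = 19 — off by 3.20.

R = (0.00, 0.00) ✓; R.y = 0.00, K.y = 0.00 ✓; |RK| = 55.50 ✓; ∠(NK, KR) = 90.00° ✓; |NK| = 11.50 ✓; bearing(N→J) − bearing(N→K) = 119.0° ✓; |NJ| = 11.50 ✓; ∠(NJ, JE) = 90.00° ✓; |JE| = 22.20 ✗.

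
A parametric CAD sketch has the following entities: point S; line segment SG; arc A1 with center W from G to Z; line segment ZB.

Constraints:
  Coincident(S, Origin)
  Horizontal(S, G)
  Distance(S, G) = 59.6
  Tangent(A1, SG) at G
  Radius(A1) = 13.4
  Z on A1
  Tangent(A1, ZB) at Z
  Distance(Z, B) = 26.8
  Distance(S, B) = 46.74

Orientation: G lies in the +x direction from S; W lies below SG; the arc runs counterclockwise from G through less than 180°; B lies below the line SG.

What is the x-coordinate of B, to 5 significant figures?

35.184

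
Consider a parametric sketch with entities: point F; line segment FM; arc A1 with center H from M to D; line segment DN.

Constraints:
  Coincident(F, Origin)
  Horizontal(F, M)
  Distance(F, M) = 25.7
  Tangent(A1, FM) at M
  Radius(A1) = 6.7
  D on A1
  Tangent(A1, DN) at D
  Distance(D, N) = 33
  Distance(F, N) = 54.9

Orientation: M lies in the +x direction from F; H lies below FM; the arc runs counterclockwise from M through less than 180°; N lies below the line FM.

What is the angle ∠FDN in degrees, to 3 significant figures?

156°

F is at the origin; FM is horizontal with |FM| = 25.7 and M on the +x side, so M = (25.7, 0.00). A1 meets FM tangentially, so HM is at right angles to FM, so H = M + (0, -6.7) = (25.7, -6.70). Since HD ⟂ DN (tangency), |HN| = √(6.7² + 33.0²) = 33.7 regardless of where D sits on A1. So N lies on both circle(F, 54.9) and circle(H, 33.7); the below-FM intersection is N = (40.7, -36.9). D is the foot of the tangent from N: D = (20.4, -10.8).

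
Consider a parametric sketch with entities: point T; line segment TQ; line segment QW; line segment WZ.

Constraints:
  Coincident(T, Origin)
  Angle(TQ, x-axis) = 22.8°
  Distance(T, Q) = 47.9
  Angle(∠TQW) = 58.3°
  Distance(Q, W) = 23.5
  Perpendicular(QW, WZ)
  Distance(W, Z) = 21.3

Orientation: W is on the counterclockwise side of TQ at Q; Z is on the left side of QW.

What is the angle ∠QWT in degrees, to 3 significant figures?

92.3°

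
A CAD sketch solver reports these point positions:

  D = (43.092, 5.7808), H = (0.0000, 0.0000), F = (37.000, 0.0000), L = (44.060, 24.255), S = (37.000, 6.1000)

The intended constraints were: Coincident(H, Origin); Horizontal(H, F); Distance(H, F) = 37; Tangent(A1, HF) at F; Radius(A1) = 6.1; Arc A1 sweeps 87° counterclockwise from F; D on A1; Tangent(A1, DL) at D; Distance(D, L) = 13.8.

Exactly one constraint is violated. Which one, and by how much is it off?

Distance(D, L) = 13.8 — off by 4.70.

H = (0.00, 0.00) ✓; H.y = 0.00, F.y = 0.00 ✓; |HF| = 37.00 ✓; ∠(SF, FH) = 90.00° ✓; |SF| = 6.100 ✓; bearing(S→D) − bearing(S→F) = 87.00° ✓; |SD| = 6.100 ✓; ∠(SD, DL) = 90.00° ✓; |DL| = 18.50 ✗.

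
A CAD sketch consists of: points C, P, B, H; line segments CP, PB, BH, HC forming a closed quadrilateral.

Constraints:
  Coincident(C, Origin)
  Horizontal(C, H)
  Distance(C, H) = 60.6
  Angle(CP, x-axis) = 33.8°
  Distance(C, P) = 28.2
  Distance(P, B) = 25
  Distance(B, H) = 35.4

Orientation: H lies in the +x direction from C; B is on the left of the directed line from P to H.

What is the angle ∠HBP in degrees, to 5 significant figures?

81.856°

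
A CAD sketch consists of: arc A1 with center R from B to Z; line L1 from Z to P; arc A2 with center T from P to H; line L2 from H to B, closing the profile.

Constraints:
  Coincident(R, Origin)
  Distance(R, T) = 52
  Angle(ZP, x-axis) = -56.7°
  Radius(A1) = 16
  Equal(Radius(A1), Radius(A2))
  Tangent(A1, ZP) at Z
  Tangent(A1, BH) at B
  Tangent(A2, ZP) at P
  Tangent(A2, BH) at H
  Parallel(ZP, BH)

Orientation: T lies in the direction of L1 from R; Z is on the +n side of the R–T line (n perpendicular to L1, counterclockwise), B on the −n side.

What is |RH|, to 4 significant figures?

54.41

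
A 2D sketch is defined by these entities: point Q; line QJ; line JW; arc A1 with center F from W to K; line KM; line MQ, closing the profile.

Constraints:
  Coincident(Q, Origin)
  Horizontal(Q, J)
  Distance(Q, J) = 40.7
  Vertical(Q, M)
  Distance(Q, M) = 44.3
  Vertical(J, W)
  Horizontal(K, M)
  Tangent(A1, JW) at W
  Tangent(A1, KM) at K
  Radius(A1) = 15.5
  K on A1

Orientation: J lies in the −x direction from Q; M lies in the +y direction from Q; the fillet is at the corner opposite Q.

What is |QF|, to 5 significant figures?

38.269

QM is vertical with |QM| = 44.3 and M on the +y side, so M = (0.0000, 44.300). The virtual corner opposite Q is at (-40.700, 44.300). Since A1 is tangent to JW there, FW ⟂ JW and since A1 is tangent to KM there, FK ⟂ KM, with radius 15.5, so the center F sits 15.5 in from both sides at F = (-25.200, 28.800). Then |QF| = |F − Q| = 38.269.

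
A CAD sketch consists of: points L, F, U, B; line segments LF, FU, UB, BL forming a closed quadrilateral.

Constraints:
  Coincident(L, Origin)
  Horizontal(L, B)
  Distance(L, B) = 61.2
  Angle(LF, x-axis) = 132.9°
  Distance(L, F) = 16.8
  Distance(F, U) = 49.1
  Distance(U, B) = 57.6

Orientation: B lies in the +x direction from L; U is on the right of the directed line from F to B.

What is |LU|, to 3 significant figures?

33.0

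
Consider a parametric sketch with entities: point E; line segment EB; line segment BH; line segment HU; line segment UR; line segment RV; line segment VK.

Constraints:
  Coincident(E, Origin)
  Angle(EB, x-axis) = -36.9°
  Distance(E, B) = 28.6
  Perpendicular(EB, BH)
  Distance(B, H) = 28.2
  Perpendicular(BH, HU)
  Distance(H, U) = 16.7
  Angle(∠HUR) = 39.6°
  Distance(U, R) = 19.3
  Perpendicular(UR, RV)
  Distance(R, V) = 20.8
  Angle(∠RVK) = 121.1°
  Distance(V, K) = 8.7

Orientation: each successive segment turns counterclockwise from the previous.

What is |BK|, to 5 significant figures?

41.037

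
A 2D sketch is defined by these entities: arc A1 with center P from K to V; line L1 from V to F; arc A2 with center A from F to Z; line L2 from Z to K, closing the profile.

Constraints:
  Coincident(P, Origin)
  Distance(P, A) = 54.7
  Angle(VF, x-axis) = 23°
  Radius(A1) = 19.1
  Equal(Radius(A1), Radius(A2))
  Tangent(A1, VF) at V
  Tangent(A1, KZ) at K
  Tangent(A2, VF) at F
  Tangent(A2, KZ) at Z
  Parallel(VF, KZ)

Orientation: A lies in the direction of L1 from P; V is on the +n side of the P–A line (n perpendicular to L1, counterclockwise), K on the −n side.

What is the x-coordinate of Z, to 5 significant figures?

57.815

The slot axis is L1's direction at 23.0°, so u = (cos 23.0°, sin 23.0°) = (0.92050, 0.39073) and n = (−sin 23.0°, cos 23.0°) = (-0.39073, 0.92050). P is at the origin and A lies 54.7 along u from P, so A = 54.7·u = (50.352, 21.373). Tangency of A1 to both parallel lines with radius 19.1 puts V and K at P ± 19.1·n: V = (-7.4630, 17.582), K = (7.4630, -17.582). Equal radii place F and Z the same way about A: F = A + 19.1·n = (42.889, 38.955), Z = A − 19.1·n = (57.815, 3.7914). So Z.x = 57.815.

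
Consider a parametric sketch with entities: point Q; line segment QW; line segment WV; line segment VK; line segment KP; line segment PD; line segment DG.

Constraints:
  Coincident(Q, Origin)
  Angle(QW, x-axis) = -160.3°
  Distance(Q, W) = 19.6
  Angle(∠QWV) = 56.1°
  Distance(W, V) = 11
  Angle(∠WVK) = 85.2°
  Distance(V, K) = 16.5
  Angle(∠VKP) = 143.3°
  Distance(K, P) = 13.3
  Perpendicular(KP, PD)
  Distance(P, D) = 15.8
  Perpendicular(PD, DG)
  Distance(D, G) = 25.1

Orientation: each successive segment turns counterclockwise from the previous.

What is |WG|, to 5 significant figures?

6.2945

Q is at the origin; QW runs at -160.3° with length 19.6, so W = (-18.453, -6.6071). ∠QWV = 56.1° gives WV at -36.400° from the x-axis; with |WV| = 11.0, V = (-9.5990, -13.135). ∠WVK = 85.2° gives VK at 58.400° from the x-axis; with |VK| = 16.5, K = (-0.95322, 0.91882). ∠VKP = 143.3° gives KP at 95.100° from the x-axis; with |KP| = 13.3, P = (-2.1355, 14.166). KP is perpendicular to PD, so PD runs at -174.90°; with |PD| = 15.8, D = (-17.873, 12.762). PD is perpendicular to DG, so DG runs at -84.900°; with |DG| = 25.1, G = (-15.642, -12.239). Then |WG| = |G − W| = 6.2945.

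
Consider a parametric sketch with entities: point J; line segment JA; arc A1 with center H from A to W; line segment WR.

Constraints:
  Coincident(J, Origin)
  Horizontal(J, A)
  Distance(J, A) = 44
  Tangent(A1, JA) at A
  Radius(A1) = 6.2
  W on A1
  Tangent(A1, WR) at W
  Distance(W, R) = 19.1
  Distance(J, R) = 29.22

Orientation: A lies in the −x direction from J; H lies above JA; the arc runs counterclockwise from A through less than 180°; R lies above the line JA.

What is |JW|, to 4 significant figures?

39.94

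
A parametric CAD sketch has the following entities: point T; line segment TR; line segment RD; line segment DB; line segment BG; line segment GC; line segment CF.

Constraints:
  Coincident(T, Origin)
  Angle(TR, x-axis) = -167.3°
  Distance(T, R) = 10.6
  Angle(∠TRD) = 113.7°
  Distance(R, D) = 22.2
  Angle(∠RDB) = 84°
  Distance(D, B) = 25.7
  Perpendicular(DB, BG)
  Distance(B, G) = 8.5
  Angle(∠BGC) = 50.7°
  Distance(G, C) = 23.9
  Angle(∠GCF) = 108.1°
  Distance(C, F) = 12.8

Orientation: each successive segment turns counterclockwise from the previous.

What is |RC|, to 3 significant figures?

29.1

DB is perpendicular to BG, so BG runs at 85.0°; with |BG| = 8.5, G = (11.8, -17.9). ∠BGC = 50.7° gives GC at -146° from the x-axis; with |GC| = 23.9, C = (-7.98, -31.4). Then |RC| = |C − R| = 29.1.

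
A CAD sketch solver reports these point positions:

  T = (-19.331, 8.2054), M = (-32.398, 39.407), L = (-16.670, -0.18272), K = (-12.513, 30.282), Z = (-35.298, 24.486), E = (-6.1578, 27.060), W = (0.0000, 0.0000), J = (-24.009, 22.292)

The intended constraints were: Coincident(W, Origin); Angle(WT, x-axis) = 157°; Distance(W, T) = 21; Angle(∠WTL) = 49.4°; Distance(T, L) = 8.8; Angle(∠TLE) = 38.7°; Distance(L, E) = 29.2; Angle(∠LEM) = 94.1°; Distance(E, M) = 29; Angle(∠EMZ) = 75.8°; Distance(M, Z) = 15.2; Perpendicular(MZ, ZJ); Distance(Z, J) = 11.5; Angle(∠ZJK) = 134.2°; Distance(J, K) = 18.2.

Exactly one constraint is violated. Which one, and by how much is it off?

Distance(J, K) = 18.2 — off by 4.20.

W = (0.00, 0.00) ✓; WT at 157.0° ✓; |WT| = 21.00 ✓; ∠WTL = 49.40° ✓; |TL| = 8.800 ✓; ∠TLE = 38.70° ✓; |LE| = 29.20 ✓; ∠LEM = 94.10° ✓; |EM| = 29.00 ✓; ∠EMZ = 75.80° ✓; |MZ| = 15.20 ✓; ∠(MZ, ZJ) = 90.00° ✓; |ZJ| = 11.50 ✓; ∠ZJK = 134.2° ✓; |JK| = 14.00 ✗.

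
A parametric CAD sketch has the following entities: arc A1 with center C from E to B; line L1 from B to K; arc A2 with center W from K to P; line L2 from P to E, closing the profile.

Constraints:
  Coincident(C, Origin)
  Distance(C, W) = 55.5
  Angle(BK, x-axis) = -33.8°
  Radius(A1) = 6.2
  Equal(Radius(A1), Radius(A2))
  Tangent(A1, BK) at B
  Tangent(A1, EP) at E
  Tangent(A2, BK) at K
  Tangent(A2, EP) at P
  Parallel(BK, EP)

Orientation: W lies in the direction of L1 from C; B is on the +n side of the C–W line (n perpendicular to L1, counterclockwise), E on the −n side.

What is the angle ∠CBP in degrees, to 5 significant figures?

77.406°

The slot axis is L1's direction at -33.8°, so u = (cos -33.8°, sin -33.8°) = (0.83098, -0.55630) and n = (−sin -33.8°, cos -33.8°) = (0.55630, 0.83098). C is at the origin and W lies 55.5 along u from C, so W = 55.5·u = (46.120, -30.874). Tangency of A1 to both parallel lines with radius 6.2 puts B and E at C ± 6.2·n: B = (3.4490, 5.1521), E = (-3.4490, -5.1521). Equal radii place K and P the same way about W: K = W + 6.2·n = (49.569, -25.722), P = W − 6.2·n = (42.671, -36.027). Then cos ∠CBP = BC·BP / (|BC||BP|), giving 77.406°.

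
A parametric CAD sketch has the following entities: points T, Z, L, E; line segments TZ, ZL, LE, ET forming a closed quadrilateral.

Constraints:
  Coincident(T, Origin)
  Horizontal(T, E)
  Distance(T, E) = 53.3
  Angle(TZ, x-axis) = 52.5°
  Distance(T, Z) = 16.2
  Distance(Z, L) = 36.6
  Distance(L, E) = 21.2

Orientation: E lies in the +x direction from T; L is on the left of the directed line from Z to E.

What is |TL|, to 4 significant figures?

49.90

Checks: |ZL| = 36.60 ✓; |LE| = 21.20 ✓.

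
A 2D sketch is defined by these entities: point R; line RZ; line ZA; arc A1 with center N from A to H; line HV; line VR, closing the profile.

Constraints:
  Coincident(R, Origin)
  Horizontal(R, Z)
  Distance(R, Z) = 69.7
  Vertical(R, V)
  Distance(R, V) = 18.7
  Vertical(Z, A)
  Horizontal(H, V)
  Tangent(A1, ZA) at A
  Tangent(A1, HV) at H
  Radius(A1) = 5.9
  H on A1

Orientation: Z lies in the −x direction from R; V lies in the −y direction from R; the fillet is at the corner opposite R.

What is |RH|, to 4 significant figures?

66.48

The virtual corner opposite R is at (-69.70, -18.70). The tangent condition forces NA to be normal to ZA and A1 meets HV tangentially, so NH is at right angles to HV, with radius 5.9, so the center N sits 5.9 in from both sides at N = (-63.80, -12.80). That places the tangent points at A = (-69.70, -12.80) on ZA and H = (-63.80, -18.70) on HV. Then |RH| = |H − R| = 66.48.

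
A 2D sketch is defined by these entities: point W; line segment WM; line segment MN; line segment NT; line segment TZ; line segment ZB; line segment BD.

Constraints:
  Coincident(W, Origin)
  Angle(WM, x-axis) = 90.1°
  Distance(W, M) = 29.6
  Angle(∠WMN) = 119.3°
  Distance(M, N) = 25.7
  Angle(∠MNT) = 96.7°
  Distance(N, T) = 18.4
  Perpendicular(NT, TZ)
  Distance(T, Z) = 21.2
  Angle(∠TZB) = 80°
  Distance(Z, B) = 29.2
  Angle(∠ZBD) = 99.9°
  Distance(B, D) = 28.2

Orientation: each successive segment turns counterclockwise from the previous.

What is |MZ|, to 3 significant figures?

21.8

∠MNT = 96.7° gives NT at -126° from the x-axis; with |NT| = 18.4, T = (-33.3, 27.2). NT ⟂ TZ, so TZ runs at -35.9°; with |TZ| = 21.2, Z = (-16.1, 14.8). Then |MZ| = |Z − M| = 21.8.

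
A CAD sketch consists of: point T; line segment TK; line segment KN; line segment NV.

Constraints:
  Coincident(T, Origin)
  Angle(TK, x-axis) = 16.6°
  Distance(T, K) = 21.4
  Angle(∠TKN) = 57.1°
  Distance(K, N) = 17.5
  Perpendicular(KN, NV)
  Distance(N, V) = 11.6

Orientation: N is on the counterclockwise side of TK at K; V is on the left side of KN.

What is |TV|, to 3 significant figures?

8.66

T is at the origin; TK runs at 16.6° with length 21.4, so K = 21.4·(cos 16.6°, sin 16.6°) = (20.5, 6.11). ∠TKN = 57.1°, so KN runs at 16.6° + (180° − 57.1°) = 140° from the x-axis; with |KN| = 17.5, N = K + 17.5·(cos 140°, sin 140°) = (7.20, 17.5). The perpendicularity gives NV at right angles to KN; with |NV| = 11.6 on the left of KN, V = N + 11.6·(-0.649, -0.760) = (-0.333, 8.66). Then |TV| = |V − T| = 8.66.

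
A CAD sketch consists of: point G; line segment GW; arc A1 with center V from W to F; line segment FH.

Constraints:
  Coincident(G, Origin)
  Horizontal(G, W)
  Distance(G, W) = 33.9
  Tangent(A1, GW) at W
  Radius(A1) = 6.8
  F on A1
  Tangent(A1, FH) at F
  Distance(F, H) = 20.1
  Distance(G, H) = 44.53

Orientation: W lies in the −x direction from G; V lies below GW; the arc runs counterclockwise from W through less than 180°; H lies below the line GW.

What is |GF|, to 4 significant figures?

41.35

G is at the origin; G and W share the same y with |GW| = 33.9 and W on the −x side, so W = (-33.90, 0.000). The tangent condition forces VW to be normal to GW, so V = W + (0, -6.8) = (-33.90, -6.800). Since VF ⟂ FH (tangency), |VH| = √(6.8² + 20.1²) = 21.22 regardless of where F sits on A1. So H lies on both circle(G, 44.53) and circle(V, 21.22); the below-GW intersection is H = (-34.62, -28.01). F is the foot of the tangent from H: F = (-40.41, -8.759).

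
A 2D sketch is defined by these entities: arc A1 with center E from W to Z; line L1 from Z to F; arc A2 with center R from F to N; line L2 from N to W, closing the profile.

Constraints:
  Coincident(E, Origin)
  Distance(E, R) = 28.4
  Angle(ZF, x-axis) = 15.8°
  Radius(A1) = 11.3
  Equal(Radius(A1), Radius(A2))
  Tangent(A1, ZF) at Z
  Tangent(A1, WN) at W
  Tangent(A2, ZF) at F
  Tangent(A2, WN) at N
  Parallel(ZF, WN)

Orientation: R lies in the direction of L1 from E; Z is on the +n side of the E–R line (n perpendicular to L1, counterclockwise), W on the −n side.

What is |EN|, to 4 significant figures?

30.57

The slot axis is L1's direction at 15.8°, so u = (cos 15.8°, sin 15.8°) = (0.9622, 0.2723) and n = (−sin 15.8°, cos 15.8°) = (-0.2723, 0.9622). E is at the origin and R lies 28.4 along u from E, so R = 28.4·u = (27.33, 7.733). Tangency of A1 to both parallel lines with radius 11.3 puts Z and W at E ± 11.3·n: Z = (-3.077, 10.87), W = (3.077, -10.87). Equal radii place F and N the same way about R: F = R + 11.3·n = (24.25, 18.61), N = R − 11.3·n = (30.40, -3.140). Then |EN| = |N − E| = 30.57.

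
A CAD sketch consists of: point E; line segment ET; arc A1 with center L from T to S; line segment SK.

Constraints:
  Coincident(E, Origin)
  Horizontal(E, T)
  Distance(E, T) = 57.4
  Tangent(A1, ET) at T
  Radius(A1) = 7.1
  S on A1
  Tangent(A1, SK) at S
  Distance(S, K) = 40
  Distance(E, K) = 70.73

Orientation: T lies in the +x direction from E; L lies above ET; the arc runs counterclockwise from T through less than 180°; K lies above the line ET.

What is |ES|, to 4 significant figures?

64.84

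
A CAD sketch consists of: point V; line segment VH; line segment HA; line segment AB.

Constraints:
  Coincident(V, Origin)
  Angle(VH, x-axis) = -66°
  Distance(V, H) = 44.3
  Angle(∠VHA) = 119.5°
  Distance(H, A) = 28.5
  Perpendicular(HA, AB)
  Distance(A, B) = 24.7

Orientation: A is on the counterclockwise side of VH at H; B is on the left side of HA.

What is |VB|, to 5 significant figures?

52.188

∠VHA = 119.5°, so HA runs at -66.0° + (180° − 119.5°) = -5.5000° from the x-axis; with |HA| = 28.5, A = H + 28.5·(cos -5.5000°, sin -5.5000°) = (46.387, -43.202). The perpendicularity gives AB at right angles to HA; with |AB| = 24.7 on the left of HA, B = A + 24.7·(0.095846, 0.99540) = (48.755, -18.615). Then |VB| = |B − V| = 52.188.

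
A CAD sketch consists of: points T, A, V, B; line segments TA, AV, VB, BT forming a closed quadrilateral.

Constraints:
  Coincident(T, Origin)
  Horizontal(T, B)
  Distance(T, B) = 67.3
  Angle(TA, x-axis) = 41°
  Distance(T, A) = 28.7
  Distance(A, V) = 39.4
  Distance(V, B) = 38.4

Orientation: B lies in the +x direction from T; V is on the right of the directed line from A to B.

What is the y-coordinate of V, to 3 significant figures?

-18.7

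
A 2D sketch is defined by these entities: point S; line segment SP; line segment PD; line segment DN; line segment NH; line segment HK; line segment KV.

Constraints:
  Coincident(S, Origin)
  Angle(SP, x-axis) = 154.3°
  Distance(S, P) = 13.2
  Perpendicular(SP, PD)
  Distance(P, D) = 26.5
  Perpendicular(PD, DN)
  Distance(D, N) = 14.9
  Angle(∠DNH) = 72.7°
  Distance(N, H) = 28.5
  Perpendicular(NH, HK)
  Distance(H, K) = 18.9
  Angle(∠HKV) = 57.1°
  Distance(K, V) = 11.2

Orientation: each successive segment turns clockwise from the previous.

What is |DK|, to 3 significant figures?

24.5

∠DNH = 72.7° gives NH at -133° from the x-axis; with |NH| = 28.5, H = (-6.41, 2.30). NH ⟂ HK, so HK runs at 137°; with |HK| = 18.9, K = (-20.2, 15.2). Then |DK| = |K − D| = 24.5.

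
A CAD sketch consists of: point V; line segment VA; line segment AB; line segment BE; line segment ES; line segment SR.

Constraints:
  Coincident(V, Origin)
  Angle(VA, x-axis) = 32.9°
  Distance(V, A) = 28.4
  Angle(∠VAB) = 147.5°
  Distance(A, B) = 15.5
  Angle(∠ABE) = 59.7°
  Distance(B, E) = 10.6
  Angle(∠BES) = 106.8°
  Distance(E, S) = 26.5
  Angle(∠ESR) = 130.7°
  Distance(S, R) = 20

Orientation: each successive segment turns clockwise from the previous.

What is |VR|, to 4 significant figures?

30.09

V is at the origin; VA runs at 32.9° with length 28.4, so A = (23.85, 15.43). ∠VAB = 147.5° gives AB at 0.4000° from the x-axis; with |AB| = 15.5, B = (39.34, 15.53). ∠ABE = 59.7° gives BE at -119.9° from the x-axis; with |BE| = 10.6, E = (34.06, 6.345). ∠BES = 106.8° gives ES at 166.9° from the x-axis; with |ES| = 26.5, S = (8.250, 12.35). ∠ESR = 130.7° gives SR at 117.6° from the x-axis; with |SR| = 20.0, R = (-1.015, 30.08). Then |VR| = |R − V| = 30.09.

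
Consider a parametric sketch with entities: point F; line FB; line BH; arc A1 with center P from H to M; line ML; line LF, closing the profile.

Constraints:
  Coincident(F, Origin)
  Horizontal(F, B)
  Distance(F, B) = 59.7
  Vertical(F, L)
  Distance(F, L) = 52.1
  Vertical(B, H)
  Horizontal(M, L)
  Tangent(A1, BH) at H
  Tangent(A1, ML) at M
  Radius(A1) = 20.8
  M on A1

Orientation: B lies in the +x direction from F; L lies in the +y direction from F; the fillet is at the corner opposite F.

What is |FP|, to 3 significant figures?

49.9

F and L share the same x with |FL| = 52.1 and L on the +y side, so L = (0.00, 52.1). The virtual corner opposite F is at (59.7, 52.1). A1 meets BH tangentially, so PH is at right angles to BH and tangency of A1 to ML means the radius PM is perpendicular to ML, with radius 20.8, so the center P sits 20.8 in from both sides at P = (38.9, 31.3). Then |FP| = |P − F| = 49.9.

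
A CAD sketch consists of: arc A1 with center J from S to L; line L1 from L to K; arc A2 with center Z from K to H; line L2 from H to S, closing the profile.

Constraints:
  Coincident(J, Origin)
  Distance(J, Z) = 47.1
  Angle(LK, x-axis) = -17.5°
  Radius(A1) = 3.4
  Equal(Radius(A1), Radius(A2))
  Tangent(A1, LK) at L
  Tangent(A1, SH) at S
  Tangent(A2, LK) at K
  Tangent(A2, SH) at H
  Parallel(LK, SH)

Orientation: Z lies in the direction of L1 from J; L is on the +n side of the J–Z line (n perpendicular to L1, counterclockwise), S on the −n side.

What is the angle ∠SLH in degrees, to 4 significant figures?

81.78°

The slot axis is L1's direction at -17.5°, so u = (cos -17.5°, sin -17.5°) = (0.9537, -0.3007) and n = (−sin -17.5°, cos -17.5°) = (0.3007, 0.9537). J is at the origin and Z lies 47.1 along u from J, so Z = 47.1·u = (44.92, -14.16). Tangency of A1 to both parallel lines with radius 3.4 puts L and S at J ± 3.4·n: L = (1.022, 3.243), S = (-1.022, -3.243). Equal radii place K and H the same way about Z: K = Z + 3.4·n = (45.94, -10.92), H = Z − 3.4·n = (43.90, -17.41). Then cos ∠SLH = LS·LH / (|LS||LH|), giving 81.78°.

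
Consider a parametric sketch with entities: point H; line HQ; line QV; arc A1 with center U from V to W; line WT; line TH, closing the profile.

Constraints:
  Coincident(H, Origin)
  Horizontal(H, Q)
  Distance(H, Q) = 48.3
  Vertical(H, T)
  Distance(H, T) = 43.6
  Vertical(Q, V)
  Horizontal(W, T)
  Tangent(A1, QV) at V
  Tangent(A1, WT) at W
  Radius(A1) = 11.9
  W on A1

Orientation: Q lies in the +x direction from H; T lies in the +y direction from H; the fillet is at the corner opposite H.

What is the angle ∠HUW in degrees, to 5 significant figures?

131.05°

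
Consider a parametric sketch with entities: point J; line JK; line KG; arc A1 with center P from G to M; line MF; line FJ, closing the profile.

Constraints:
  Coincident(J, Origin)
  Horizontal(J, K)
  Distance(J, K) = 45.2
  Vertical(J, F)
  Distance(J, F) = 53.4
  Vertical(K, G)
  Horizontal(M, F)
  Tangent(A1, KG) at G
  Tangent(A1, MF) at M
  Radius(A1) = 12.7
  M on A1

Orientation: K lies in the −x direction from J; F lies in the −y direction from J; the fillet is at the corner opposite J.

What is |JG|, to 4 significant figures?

60.82

The virtual corner opposite J is at (-45.20, -53.40). Since A1 is tangent to KG there, PG ⟂ KG and tangency of A1 to MF means the radius PM is perpendicular to MF, with radius 12.7, so the center P sits 12.7 in from both sides at P = (-32.50, -40.70). That places the tangent points at G = (-45.20, -40.70) on KG and M = (-32.50, -53.40) on MF. Then |JG| = |G − J| = 60.82.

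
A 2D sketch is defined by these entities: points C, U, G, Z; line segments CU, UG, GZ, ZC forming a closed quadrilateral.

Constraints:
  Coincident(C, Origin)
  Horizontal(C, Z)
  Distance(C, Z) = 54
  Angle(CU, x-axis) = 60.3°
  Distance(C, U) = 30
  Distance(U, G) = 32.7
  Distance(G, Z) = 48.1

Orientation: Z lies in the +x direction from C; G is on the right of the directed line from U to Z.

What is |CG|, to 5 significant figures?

8.2815

Checks: |UG| = 32.70 ✓; |GZ| = 48.10 ✓.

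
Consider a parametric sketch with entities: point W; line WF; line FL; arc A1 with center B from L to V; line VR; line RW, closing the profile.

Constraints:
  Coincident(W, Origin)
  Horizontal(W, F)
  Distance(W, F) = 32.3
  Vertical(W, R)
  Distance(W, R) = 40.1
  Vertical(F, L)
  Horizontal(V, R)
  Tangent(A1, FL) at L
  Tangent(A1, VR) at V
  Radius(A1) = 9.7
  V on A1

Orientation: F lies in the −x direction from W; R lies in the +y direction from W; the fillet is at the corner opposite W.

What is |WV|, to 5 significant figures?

46.030

The virtual corner opposite W is at (-32.300, 40.100). Since A1 is tangent to FL there, BL ⟂ FL and since A1 is tangent to VR there, BV ⟂ VR, with radius 9.7, so the center B sits 9.7 in from both sides at B = (-22.600, 30.400). That places the tangent points at L = (-32.300, 30.400) on FL and V = (-22.600, 40.100) on VR. Then |WV| = |V − W| = 46.030.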